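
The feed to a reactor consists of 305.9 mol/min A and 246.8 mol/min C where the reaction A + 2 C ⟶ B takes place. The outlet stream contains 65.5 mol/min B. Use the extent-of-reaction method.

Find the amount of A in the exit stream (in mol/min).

For B: n = n₀ + 1ξ → 65.5 = 0 + 1ξ, giving ξ = 65.5 mol/min.
Outlet amounts (n = n₀ + ν ξ):
  A: 305.9 − 1(65.5) = 240.4
  C: 246.8 − 2(65.5) = 115.8
  B: 0 + 1(65.5) = 65.5

240 mol/min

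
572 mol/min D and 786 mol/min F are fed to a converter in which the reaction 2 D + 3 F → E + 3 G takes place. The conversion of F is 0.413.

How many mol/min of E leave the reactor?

108 mol/min

F reacted = 0.413 × 786 = 324.6 mol/min; ν_F = −3, so ξ = 324.6/3 = 108.2 mol/min.
Outlet amounts (n = n₀ + ν ξ):
  D: 572 − 2(108.2) = 355.6
  F: 786 − 3(108.2) = 461.4
  E: 0 + 1(108.2) = 108.2
  G: 0 + 3(108.2) = 324.6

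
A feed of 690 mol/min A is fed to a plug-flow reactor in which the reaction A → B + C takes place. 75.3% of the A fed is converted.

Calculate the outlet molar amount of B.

520 mol/min

A reacted = 0.753 × 690 = 519.6 mol/min; ν_A = −1, so ξ = 519.6/1 = 519.6 mol/min.
Outlet amounts (n = n₀ + ν ξ):
  A: 690 − 1(519.6) = 170.4
  B: 0 + 1(519.6) = 519.6
  C: 0 + 1(519.6) = 519.6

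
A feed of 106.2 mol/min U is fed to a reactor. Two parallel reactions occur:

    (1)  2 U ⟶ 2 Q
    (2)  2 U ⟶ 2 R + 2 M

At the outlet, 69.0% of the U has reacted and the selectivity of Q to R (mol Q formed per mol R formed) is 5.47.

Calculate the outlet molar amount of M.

11.3 mol/min

Conversion of U: U consumed = 0.69 × 106.2 = 73.28 mol/min = 2ξ₁ + 2ξ₂.
Selectivity: 2ξ₁ / (2ξ₂) = 5.47 → ξ₁ = 5.47 ξ₂.
Substitute: (2·5.47 + 2) ξ₂ = 73.28 → ξ₂ = 5.663 mol/min, ξ₁ = 30.98 mol/min.
Outlet amounts (n = n₀ + Σ ν·ξ):
  U: 106.2 − 2(30.98) − 2(5.663) = 32.92
  Q: 0 + 2(30.98) = 61.95
  R: 0 + 2(5.663) = 11.33
  M: 0 + 2(5.663) = 11.33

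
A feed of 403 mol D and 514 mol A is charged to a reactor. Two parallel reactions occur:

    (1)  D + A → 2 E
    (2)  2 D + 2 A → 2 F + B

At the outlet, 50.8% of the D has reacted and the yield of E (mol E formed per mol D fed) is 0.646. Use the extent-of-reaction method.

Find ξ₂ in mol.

ξ₂ = 37.3 mol

Yield of E: 2ξ₁ / 403 = 0.646 → ξ₁ = 130.2 mol.
Conversion of D: 1ξ₁ + 2ξ₂ = 0.508 × 403 = 204.7 → ξ₂ = 37.28 mol.
Outlet amounts (n = n₀ + Σ ν·ξ):
  D: 403 − 1(130.2) − 2(37.28) = 198.3
  A: 514 − 1(130.2) − 2(37.28) = 309.3
  E: 0 + 2(130.2) = 260.3
  F: 0 + 2(37.28) = 74.55
  B: 0 + 1(37.28) = 37.28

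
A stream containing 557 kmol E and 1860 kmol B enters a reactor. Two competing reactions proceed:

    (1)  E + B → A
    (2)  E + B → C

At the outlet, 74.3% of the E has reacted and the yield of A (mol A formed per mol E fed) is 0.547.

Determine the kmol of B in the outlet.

1450 kmol

Yield of A: 1ξ₁ / 557 = 0.547 → ξ₁ = 304.7 kmol.
Conversion of E: 1ξ₁ + 1ξ₂ = 0.743 × 557 = 413.9 → ξ₂ = 109.2 kmol.
Outlet amounts (n = n₀ + Σ ν·ξ):
  E: 557 − 1(304.7) − 1(109.2) = 143.1
  B: 1860 − 1(304.7) − 1(109.2) = 1446
  A: 0 + 1(304.7) = 304.7
  C: 0 + 1(109.2) = 109.2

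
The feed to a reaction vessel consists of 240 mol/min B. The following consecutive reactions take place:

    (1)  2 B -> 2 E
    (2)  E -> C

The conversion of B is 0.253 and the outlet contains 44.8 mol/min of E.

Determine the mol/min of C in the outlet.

15.9 mol/min

Conversion of B: B consumed = 2ξ₁ = 0.253 × 240 → ξ₁ = 30.36 mol/min.
E balance: n_E = 0 + 2ξ₁ − 1ξ₂ = 44.8 → ξ₂ = (2·30.36 − 44.8)/1 = 15.92 mol/min.
Outlet amounts (n = n₀ + Σ ν·ξ):
  B: 240 − 2(30.36) = 179.3
  E: 0 + 2(30.36) − 1(15.92) = 44.8
  C: 0 + 1(15.92) = 15.92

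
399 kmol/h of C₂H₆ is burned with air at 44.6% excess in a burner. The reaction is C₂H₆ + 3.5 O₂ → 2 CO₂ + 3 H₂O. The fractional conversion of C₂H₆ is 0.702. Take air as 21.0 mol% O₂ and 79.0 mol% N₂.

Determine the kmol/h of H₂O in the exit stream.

840 kmol/h

Stoichiometric O₂ = 3.5 × 399 = 1396 kmol/h; O₂ fed = 1396 × 1.446 = 2019 kmol/h.
N₂ fed = 2019 × 79/21 = 7597 kmol/h.
Fuel reacted = 0.702 × 399 → ξ = 280.1 kmol/h.
Outlet (n = n₀ + ν ξ):
  C₂H₆: 399 − 1(280.1) = 118.9
  O₂: 2019 − 3.5(280.1) = 1039
  N₂: 7597 (inert)
  CO₂: 0 + 2(280.1) = 560.2
  H₂O: 0 + 3(280.1) = 840.3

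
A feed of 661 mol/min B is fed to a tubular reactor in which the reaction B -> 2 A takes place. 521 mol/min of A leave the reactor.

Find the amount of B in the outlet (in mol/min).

400 mol/min

For A: n = n₀ + 2ξ → 521 = 0 + 2ξ, giving ξ = 260.5 mol/min.
Outlet amounts (n = n₀ + ν ξ):
  B: 661 − 1(260.5) = 400.5
  A: 0 + 2(260.5) = 521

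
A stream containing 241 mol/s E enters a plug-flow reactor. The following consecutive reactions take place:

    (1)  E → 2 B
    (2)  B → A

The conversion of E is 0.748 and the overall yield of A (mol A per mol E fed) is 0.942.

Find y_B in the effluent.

0.317

Conversion of E: E consumed = 1ξ₁ = 0.748 × 241 → ξ₁ = 180.3 mol/s.
Yield of A: 1ξ₂ / 241 = 0.942 → ξ₂ = 227 mol/s.
Outlet amounts (n = n₀ + Σ ν·ξ):
  E: 241 − 1(180.3) = 60.73
  B: 0 + 2(180.3) − 1(227) = 133.5
  A: 0 + 1(227) = 227
Total out = 421.3 mol/s; y_B = 133.5 / 421.3 = 0.3169.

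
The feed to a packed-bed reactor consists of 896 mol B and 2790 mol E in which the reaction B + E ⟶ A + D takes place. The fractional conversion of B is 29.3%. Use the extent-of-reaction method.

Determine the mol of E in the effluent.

B reacted = 0.293 × 896 = 262.5 mol; ν_B = −1, so ξ = 262.5/1 = 262.5 mol.
Outlet amounts (n = n₀ + ν ξ):
  B: 896 − 1(262.5) = 633.5
  E: 2790 − 1(262.5) = 2527
  A: 0 + 1(262.5) = 262.5
  D: 0 + 1(262.5) = 262.5

2530 mol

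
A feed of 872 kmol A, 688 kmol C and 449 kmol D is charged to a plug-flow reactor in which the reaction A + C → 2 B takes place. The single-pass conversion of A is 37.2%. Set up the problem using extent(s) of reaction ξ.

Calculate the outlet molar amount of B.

649 kmol

A reacted = 0.372 × 872 = 324.4 kmol; ν_A = −1, so ξ = 324.4/1 = 324.4 kmol.
Outlet amounts (n = n₀ + ν ξ):
  A: 872 − 1(324.4) = 547.6
  C: 688 − 1(324.4) = 363.6
  B: 0 + 2(324.4) = 648.8
  D: 449 (inert)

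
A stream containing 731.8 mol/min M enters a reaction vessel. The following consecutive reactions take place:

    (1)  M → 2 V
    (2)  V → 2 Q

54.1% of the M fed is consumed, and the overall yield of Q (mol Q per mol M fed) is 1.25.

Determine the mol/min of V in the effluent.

Conversion of M: M consumed = 1ξ₁ = 0.541 × 731.8 → ξ₁ = 395.9 mol/min.
Yield of Q: 2ξ₂ / 731.8 = 1.25 → ξ₂ = 457.4 mol/min.
Outlet amounts (n = n₀ + Σ ν·ξ):
  M: 731.8 − 1(395.9) = 335.9
  V: 0 + 2(395.9) − 1(457.4) = 334.4
  Q: 0 + 2(457.4) = 914.8

334 mol/min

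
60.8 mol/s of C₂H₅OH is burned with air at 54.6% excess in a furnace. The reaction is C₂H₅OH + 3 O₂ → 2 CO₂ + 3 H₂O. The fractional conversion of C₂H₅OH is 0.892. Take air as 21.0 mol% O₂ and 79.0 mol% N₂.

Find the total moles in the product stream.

Stoichiometric O₂ = 3 × 60.8 = 182.4 mol/s; O₂ fed = 182.4 × 1.546 = 282 mol/s.
N₂ fed = 282 × 79/21 = 1061 mol/s.
Fuel reacted = 0.892 × 60.8 → ξ = 54.23 mol/s.
Outlet (n = n₀ + ν ξ):
  C₂H₅OH: 60.8 − 1(54.23) = 6.566
  O₂: 282 − 3(54.23) = 119.3
  N₂: 1061 (inert)
  CO₂: 0 + 2(54.23) = 108.5
  H₂O: 0 + 3(54.23) = 162.7
Total out = 6.566 + 119.3 + 1061 + 108.5 + 162.7 = 1458 mol/s.

1460 mol/s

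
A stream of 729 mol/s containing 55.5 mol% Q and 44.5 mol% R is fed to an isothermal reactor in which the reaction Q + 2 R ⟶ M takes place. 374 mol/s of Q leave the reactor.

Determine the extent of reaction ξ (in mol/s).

ξ = 30.6 mol/s

For Q: n = n₀ − 1ξ → 374 = 404.6 − 1ξ, giving ξ = 30.6 mol/s.
Outlet amounts (n = n₀ + ν ξ):
  Q: 404.6 − 1(30.6) = 374
  R: 324.4 − 2(30.6) = 263.2
  M: 0 + 1(30.6) = 30.6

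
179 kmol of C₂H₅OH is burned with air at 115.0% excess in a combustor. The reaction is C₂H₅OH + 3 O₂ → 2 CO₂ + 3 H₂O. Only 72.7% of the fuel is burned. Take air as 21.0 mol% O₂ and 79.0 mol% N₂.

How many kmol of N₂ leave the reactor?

4340 kmol

Stoichiometric O₂ = 3 × 179 = 537 kmol; O₂ fed = 537 × 2.150 = 1155 kmol.
N₂ fed = 1155 × 79/21 = 4343 kmol.
Fuel reacted = 0.727 × 179 → ξ = 130.1 kmol.
Outlet (n = n₀ + ν ξ):
  C₂H₅OH: 179 − 1(130.1) = 48.87
  O₂: 1155 − 3(130.1) = 764.2
  N₂: 4343 (inert)
  CO₂: 0 + 2(130.1) = 260.3
  H₂O: 0 + 3(130.1) = 390.4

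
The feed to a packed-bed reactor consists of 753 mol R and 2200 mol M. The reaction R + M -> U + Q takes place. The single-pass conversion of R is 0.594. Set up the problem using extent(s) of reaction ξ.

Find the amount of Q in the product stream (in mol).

R reacted = 0.594 × 753 = 447.3 mol; ν_R = −1, so ξ = 447.3/1 = 447.3 mol.
Outlet amounts (n = n₀ + ν ξ):
  R: 753 − 1(447.3) = 305.7
  M: 2200 − 1(447.3) = 1753
  U: 0 + 1(447.3) = 447.3
  Q: 0 + 1(447.3) = 447.3

447 mol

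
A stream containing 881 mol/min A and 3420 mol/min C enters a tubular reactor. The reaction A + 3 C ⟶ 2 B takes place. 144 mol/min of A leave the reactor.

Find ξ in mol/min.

ξ = 737 mol/min

For A: n = n₀ − 1ξ → 144 = 881 − 1ξ, giving ξ = 737 mol/min.
Outlet amounts (n = n₀ + ν ξ):
  A: 881 − 1(737) = 144
  C: 3420 − 3(737) = 1209
  B: 0 + 2(737) = 1474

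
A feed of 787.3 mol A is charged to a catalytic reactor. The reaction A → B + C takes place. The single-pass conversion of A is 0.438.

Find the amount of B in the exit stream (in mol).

A reacted = 0.438 × 787.3 = 344.8 mol; ν_A = −1, so ξ = 344.8/1 = 344.8 mol.
Outlet amounts (n = n₀ + ν ξ):
  A: 787.3 − 1(344.8) = 442.5
  B: 0 + 1(344.8) = 344.8
  C: 0 + 1(344.8) = 344.8

345 mol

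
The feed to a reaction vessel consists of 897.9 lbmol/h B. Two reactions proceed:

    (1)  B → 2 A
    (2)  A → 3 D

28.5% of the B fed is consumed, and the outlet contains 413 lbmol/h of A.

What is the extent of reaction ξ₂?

ξ₂ = 98.8 lbmol/h

Conversion of B: B consumed = 1ξ₁ = 0.285 × 897.9 → ξ₁ = 255.9 lbmol/h.
A balance: n_A = 0 + 2ξ₁ − 1ξ₂ = 413 → ξ₂ = (2·255.9 − 413)/1 = 98.8 lbmol/h.
Outlet amounts (n = n₀ + Σ ν·ξ):
  B: 897.9 − 1(255.9) = 642
  A: 0 + 2(255.9) − 1(98.8) = 413
  D: 0 + 3(98.8) = 296.4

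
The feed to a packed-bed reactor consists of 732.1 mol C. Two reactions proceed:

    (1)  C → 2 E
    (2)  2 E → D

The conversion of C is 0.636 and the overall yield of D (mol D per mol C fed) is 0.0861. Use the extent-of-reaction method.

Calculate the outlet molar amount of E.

805 mol

Conversion of C: C consumed = 1ξ₁ = 0.636 × 732.1 → ξ₁ = 465.6 mol.
Yield of D: 1ξ₂ / 732.1 = 0.0861 → ξ₂ = 63.03 mol.
Outlet amounts (n = n₀ + Σ ν·ξ):
  C: 732.1 − 1(465.6) = 266.5
  E: 0 + 2(465.6) − 2(63.03) = 805.2
  D: 0 + 1(63.03) = 63.03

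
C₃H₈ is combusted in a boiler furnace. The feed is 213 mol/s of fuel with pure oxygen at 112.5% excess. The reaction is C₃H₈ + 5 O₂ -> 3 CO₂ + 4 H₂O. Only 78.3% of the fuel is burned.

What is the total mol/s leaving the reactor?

Stoichiometric O₂ = 5 × 213 = 1065 mol/s; O₂ fed = 1065 × 2.125 = 2263 mol/s.
Fuel reacted = 0.783 × 213 → ξ = 166.8 mol/s.
Outlet (n = n₀ + ν ξ):
  C₃H₈: 213 − 1(166.8) = 46.22
  O₂: 2263 − 5(166.8) = 1429
  CO₂: 0 + 3(166.8) = 500.3
  H₂O: 0 + 4(166.8) = 667.1
Total out = 46.22 + 1429 + 500.3 + 667.1 = 2643 mol/s.

2640 mol/s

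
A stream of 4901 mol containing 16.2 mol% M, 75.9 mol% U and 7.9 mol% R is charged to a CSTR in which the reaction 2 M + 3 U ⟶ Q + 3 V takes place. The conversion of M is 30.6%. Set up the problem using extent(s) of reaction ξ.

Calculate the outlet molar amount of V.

M reacted = 0.306 × 794 = 243 mol; ν_M = −2, so ξ = 243/2 = 121.5 mol.
Outlet amounts (n = n₀ + ν ξ):
  M: 794 − 2(121.5) = 551
  U: 3720 − 3(121.5) = 3355
  Q: 0 + 1(121.5) = 121.5
  V: 0 + 3(121.5) = 364.4
  R: 387.2 (inert)

364 mol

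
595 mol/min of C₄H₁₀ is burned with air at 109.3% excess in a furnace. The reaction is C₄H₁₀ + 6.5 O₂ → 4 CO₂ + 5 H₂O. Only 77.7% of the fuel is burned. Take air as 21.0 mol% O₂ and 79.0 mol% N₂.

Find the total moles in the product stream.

39800 mol/min

Stoichiometric O₂ = 6.5 × 595 = 3868 mol/min; O₂ fed = 3868 × 2.093 = 8095 mol/min.
N₂ fed = 8095 × 79/21 = 30450 mol/min.
Fuel reacted = 0.777 × 595 → ξ = 462.3 mol/min.
Outlet (n = n₀ + ν ξ):
  C₄H₁₀: 595 − 1(462.3) = 132.7
  O₂: 8095 − 6.5(462.3) = 5090
  N₂: 30450 (inert)
  CO₂: 0 + 4(462.3) = 1849
  H₂O: 0 + 5(462.3) = 2312
Total out = 132.7 + 5090 + 30450 + 1849 + 2312 = 39830 mol/min.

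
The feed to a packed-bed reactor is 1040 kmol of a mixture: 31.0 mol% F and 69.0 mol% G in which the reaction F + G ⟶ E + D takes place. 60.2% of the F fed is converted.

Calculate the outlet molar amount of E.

F reacted = 0.602 × 322.4 = 194.1 kmol; ν_F = −1, so ξ = 194.1/1 = 194.1 kmol.
Outlet amounts (n = n₀ + ν ξ):
  F: 322.4 − 1(194.1) = 128.3
  G: 717.6 − 1(194.1) = 523.5
  E: 0 + 1(194.1) = 194.1
  D: 0 + 1(194.1) = 194.1

194 kmol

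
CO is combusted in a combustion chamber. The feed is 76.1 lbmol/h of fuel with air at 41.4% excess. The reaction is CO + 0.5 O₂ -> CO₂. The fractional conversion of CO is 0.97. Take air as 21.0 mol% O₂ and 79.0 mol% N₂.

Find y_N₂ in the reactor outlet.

0.685

Stoichiometric O₂ = 0.5 × 76.1 = 38.05 lbmol/h; O₂ fed = 38.05 × 1.414 = 53.8 lbmol/h.
N₂ fed = 53.8 × 79/21 = 202.4 lbmol/h.
Fuel reacted = 0.97 × 76.1 → ξ = 73.82 lbmol/h.
Outlet (n = n₀ + ν ξ):
  CO: 76.1 − 1(73.82) = 2.283
  O₂: 53.8 − 0.5(73.82) = 16.89
  N₂: 202.4 (inert)
  CO₂: 0 + 1(73.82) = 73.82
Total out = 295.4 lbmol/h; y_N₂ = 202.4 / 295.4 = 0.6852.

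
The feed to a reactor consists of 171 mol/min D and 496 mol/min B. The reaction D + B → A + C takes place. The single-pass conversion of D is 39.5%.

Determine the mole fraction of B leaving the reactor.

D reacted = 0.395 × 171 = 67.55 mol/min; ν_D = −1, so ξ = 67.55/1 = 67.55 mol/min.
Outlet amounts (n = n₀ + ν ξ):
  D: 171 − 1(67.55) = 103.5
  B: 496 − 1(67.55) = 428.5
  A: 0 + 1(67.55) = 67.55
  C: 0 + 1(67.55) = 67.55
Total out = 667 mol/min; y_B = 428.5 / 667 = 0.6424.

0.642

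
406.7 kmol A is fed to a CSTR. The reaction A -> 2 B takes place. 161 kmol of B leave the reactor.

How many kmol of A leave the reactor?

326 kmol

For B: n = n₀ + 2ξ → 161 = 0 + 2ξ, giving ξ = 80.5 kmol.
Outlet amounts (n = n₀ + ν ξ):
  A: 406.7 − 1(80.5) = 326.2
  B: 0 + 2(80.5) = 161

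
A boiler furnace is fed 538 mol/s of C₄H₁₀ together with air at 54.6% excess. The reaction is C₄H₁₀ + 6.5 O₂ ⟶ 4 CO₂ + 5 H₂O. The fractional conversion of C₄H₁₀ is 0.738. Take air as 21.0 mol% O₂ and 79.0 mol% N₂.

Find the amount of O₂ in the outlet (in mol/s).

Stoichiometric O₂ = 6.5 × 538 = 3497 mol/s; O₂ fed = 3497 × 1.546 = 5406 mol/s.
N₂ fed = 5406 × 79/21 = 20340 mol/s.
Fuel reacted = 0.738 × 538 → ξ = 397 mol/s.
Outlet (n = n₀ + ν ξ):
  C₄H₁₀: 538 − 1(397) = 141
  O₂: 5406 − 6.5(397) = 2826
  N₂: 20340 (inert)
  CO₂: 0 + 4(397) = 1588
  H₂O: 0 + 5(397) = 1985

2830 mol/s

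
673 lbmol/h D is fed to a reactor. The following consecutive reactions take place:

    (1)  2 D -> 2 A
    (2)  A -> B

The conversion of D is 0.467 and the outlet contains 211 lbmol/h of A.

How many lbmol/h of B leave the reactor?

103 lbmol/h

Conversion of D: D consumed = 2ξ₁ = 0.467 × 673 → ξ₁ = 157.1 lbmol/h.
A balance: n_A = 0 + 2ξ₁ − 1ξ₂ = 211 → ξ₂ = (2·157.1 − 211)/1 = 103.3 lbmol/h.
Outlet amounts (n = n₀ + Σ ν·ξ):
  D: 673 − 2(157.1) = 358.7
  A: 0 + 2(157.1) − 1(103.3) = 211
  B: 0 + 1(103.3) = 103.3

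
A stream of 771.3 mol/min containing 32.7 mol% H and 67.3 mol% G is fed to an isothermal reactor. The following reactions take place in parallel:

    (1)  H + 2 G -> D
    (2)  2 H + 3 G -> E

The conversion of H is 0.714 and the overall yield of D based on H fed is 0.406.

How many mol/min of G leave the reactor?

Yield of D: 1ξ₁ / 252.2 = 0.406 → ξ₁ = 102.4 mol/min.
Conversion of H: 1ξ₁ + 2ξ₂ = 0.714 × 252.2 = 180.1 → ξ₂ = 38.84 mol/min.
Outlet amounts (n = n₀ + Σ ν·ξ):
  H: 252.2 − 1(102.4) − 2(38.84) = 72.13
  G: 519.1 − 2(102.4) − 3(38.84) = 197.8
  D: 0 + 1(102.4) = 102.4
  E: 0 + 1(38.84) = 38.84

198 mol/min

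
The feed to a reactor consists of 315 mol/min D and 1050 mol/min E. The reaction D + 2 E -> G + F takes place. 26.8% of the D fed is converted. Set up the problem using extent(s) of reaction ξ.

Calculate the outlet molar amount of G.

D reacted = 0.268 × 315 = 84.42 mol/min; ν_D = −1, so ξ = 84.42/1 = 84.42 mol/min.
Outlet amounts (n = n₀ + ν ξ):
  D: 315 − 1(84.42) = 230.6
  E: 1050 − 2(84.42) = 881.2
  G: 0 + 1(84.42) = 84.42
  F: 0 + 1(84.42) = 84.42

84.4 mol/min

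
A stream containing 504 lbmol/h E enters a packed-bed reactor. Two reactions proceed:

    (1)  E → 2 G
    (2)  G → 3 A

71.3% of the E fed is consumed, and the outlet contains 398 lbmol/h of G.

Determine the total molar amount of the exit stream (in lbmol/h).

Conversion of E: E consumed = 1ξ₁ = 0.713 × 504 → ξ₁ = 359.4 lbmol/h.
G balance: n_G = 0 + 2ξ₁ − 1ξ₂ = 398 → ξ₂ = (2·359.4 − 398)/1 = 320.7 lbmol/h.
Outlet amounts (n = n₀ + Σ ν·ξ):
  E: 504 − 1(359.4) = 144.6
  G: 0 + 2(359.4) − 1(320.7) = 398
  A: 0 + 3(320.7) = 962.1
Total out = 144.6 + 398 + 962.1 = 1505 lbmol/h.

1500 lbmol/h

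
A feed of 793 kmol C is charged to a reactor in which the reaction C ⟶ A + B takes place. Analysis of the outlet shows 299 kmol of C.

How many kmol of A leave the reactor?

For C: n = n₀ − 1ξ → 299 = 793 − 1ξ, giving ξ = 494 kmol.
Outlet amounts (n = n₀ + ν ξ):
  C: 793 − 1(494) = 299
  A: 0 + 1(494) = 494
  B: 0 + 1(494) = 494

494 kmol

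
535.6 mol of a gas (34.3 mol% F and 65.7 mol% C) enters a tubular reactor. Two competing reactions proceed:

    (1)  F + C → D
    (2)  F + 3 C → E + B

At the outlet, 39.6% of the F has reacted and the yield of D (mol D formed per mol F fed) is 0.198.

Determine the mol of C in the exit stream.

206 mol

Yield of D: 1ξ₁ / 183.7 = 0.198 → ξ₁ = 36.37 mol.
Conversion of F: 1ξ₁ + 1ξ₂ = 0.396 × 183.7 = 72.75 → ξ₂ = 36.37 mol.
Outlet amounts (n = n₀ + Σ ν·ξ):
  F: 183.7 − 1(36.37) − 1(36.37) = 111
  C: 351.9 − 1(36.37) − 3(36.37) = 206.4
  D: 0 + 1(36.37) = 36.37
  E: 0 + 1(36.37) = 36.37
  B: 0 + 1(36.37) = 36.37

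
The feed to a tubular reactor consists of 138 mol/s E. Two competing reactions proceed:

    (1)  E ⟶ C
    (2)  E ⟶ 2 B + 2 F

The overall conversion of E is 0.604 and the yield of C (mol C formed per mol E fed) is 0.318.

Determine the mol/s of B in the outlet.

78.9 mol/s

Yield of C: 1ξ₁ / 138 = 0.318 → ξ₁ = 43.88 mol/s.
Conversion of E: 1ξ₁ + 1ξ₂ = 0.604 × 138 = 83.35 → ξ₂ = 39.47 mol/s.
Outlet amounts (n = n₀ + Σ ν·ξ):
  E: 138 − 1(43.88) − 1(39.47) = 54.65
  C: 0 + 1(43.88) = 43.88
  B: 0 + 2(39.47) = 78.94
  F: 0 + 2(39.47) = 78.94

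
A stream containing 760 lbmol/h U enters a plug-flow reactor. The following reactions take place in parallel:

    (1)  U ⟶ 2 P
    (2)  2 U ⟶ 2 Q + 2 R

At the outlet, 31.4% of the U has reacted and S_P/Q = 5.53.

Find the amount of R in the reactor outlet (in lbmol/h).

63.4 lbmol/h

Conversion of U: U consumed = 0.314 × 760 = 238.6 lbmol/h = 1ξ₁ + 2ξ₂.
Selectivity: 2ξ₁ / (2ξ₂) = 5.53 → ξ₁ = 5.53 ξ₂.
Substitute: (1·5.53 + 2) ξ₂ = 238.6 → ξ₂ = 31.69 lbmol/h, ξ₁ = 175.3 lbmol/h.
Outlet amounts (n = n₀ + Σ ν·ξ):
  U: 760 − 1(175.3) − 2(31.69) = 521.4
  P: 0 + 2(175.3) = 350.5
  Q: 0 + 2(31.69) = 63.38
  R: 0 + 2(31.69) = 63.38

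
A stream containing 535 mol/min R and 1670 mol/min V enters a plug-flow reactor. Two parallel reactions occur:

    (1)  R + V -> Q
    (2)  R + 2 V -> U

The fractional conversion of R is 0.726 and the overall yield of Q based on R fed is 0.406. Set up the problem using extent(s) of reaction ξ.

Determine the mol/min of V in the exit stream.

Yield of Q: 1ξ₁ / 535 = 0.406 → ξ₁ = 217.2 mol/min.
Conversion of R: 1ξ₁ + 1ξ₂ = 0.726 × 535 = 388.4 → ξ₂ = 171.2 mol/min.
Outlet amounts (n = n₀ + Σ ν·ξ):
  R: 535 − 1(217.2) − 1(171.2) = 146.6
  V: 1670 − 1(217.2) − 2(171.2) = 1110
  Q: 0 + 1(217.2) = 217.2
  U: 0 + 1(171.2) = 171.2

1110 mol/min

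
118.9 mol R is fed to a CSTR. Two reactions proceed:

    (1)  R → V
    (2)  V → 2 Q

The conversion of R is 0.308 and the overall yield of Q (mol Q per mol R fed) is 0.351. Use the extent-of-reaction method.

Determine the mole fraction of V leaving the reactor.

0.113

Conversion of R: R consumed = 1ξ₁ = 0.308 × 118.9 → ξ₁ = 36.62 mol.
Yield of Q: 2ξ₂ / 118.9 = 0.351 → ξ₂ = 20.87 mol.
Outlet amounts (n = n₀ + Σ ν·ξ):
  R: 118.9 − 1(36.62) = 82.28
  V: 0 + 1(36.62) − 1(20.87) = 15.75
  Q: 0 + 2(20.87) = 41.73
Total out = 139.8 mol; y_V = 15.75 / 139.8 = 0.1127.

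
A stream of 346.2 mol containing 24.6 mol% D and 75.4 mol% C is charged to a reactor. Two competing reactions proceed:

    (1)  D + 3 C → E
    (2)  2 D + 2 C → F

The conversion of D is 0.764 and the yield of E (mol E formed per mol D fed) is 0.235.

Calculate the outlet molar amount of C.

156 mol

Yield of E: 1ξ₁ / 85.17 = 0.235 → ξ₁ = 20.01 mol.
Conversion of D: 1ξ₁ + 2ξ₂ = 0.764 × 85.17 = 65.07 → ξ₂ = 22.53 mol.
Outlet amounts (n = n₀ + Σ ν·ξ):
  D: 85.17 − 1(20.01) − 2(22.53) = 20.1
  C: 261 − 3(20.01) − 2(22.53) = 155.9
  E: 0 + 1(20.01) = 20.01
  F: 0 + 1(22.53) = 22.53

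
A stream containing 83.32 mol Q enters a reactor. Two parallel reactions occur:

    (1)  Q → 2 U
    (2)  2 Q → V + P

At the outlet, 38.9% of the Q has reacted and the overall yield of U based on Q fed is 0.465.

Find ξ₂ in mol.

ξ₂ = 6.52 mol

Yield of U: 2ξ₁ / 83.32 = 0.465 → ξ₁ = 19.37 mol.
Conversion of Q: 1ξ₁ + 2ξ₂ = 0.389 × 83.32 = 32.41 → ξ₂ = 6.52 mol.
Outlet amounts (n = n₀ + Σ ν·ξ):
  Q: 83.32 − 1(19.37) − 2(6.52) = 50.91
  U: 0 + 2(19.37) = 38.74
  V: 0 + 1(6.52) = 6.52
  P: 0 + 1(6.52) = 6.52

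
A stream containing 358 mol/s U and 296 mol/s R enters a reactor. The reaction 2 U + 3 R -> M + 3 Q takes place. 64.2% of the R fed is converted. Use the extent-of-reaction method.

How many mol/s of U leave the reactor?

R reacted = 0.642 × 296 = 190 mol/s; ν_R = −3, so ξ = 190/3 = 63.34 mol/s.
Outlet amounts (n = n₀ + ν ξ):
  U: 358 − 2(63.34) = 231.3
  R: 296 − 3(63.34) = 106
  M: 0 + 1(63.34) = 63.34
  Q: 0 + 3(63.34) = 190

231 mol/s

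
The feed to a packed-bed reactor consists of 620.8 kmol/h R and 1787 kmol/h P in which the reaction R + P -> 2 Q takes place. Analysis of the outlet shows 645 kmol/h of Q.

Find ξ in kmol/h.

ξ = 322 kmol/h

For Q: n = n₀ + 2ξ → 645 = 0 + 2ξ, giving ξ = 322.5 kmol/h.
Outlet amounts (n = n₀ + ν ξ):
  R: 620.8 − 1(322.5) = 298.3
  P: 1787 − 1(322.5) = 1464
  Q: 0 + 2(322.5) = 645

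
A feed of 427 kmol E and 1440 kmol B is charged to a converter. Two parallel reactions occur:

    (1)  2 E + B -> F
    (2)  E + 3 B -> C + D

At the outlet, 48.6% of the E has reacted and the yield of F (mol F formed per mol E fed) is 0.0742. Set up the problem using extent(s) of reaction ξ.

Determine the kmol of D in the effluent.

Yield of F: 1ξ₁ / 427 = 0.0742 → ξ₁ = 31.68 kmol.
Conversion of E: 2ξ₁ + 1ξ₂ = 0.486 × 427 = 207.5 → ξ₂ = 144.2 kmol.
Outlet amounts (n = n₀ + Σ ν·ξ):
  E: 427 − 2(31.68) − 1(144.2) = 219.5
  B: 1440 − 1(31.68) − 3(144.2) = 975.9
  F: 0 + 1(31.68) = 31.68
  C: 0 + 1(144.2) = 144.2
  D: 0 + 1(144.2) = 144.2

144 kmol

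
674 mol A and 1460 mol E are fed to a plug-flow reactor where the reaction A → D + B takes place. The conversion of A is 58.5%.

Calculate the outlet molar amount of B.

394 mol

A reacted = 0.585 × 674 = 394.3 mol; ν_A = −1, so ξ = 394.3/1 = 394.3 mol.
Outlet amounts (n = n₀ + ν ξ):
  A: 674 − 1(394.3) = 279.7
  D: 0 + 1(394.3) = 394.3
  B: 0 + 1(394.3) = 394.3
  E: 1460 (inert)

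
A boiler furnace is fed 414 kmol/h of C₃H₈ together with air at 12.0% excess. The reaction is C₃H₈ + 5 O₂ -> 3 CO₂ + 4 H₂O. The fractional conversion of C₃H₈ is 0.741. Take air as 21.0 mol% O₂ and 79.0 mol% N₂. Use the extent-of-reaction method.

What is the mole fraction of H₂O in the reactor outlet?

Stoichiometric O₂ = 5 × 414 = 2070 kmol/h; O₂ fed = 2070 × 1.120 = 2318 kmol/h.
N₂ fed = 2318 × 79/21 = 8722 kmol/h.
Fuel reacted = 0.741 × 414 → ξ = 306.8 kmol/h.
Outlet (n = n₀ + ν ξ):
  C₃H₈: 414 − 1(306.8) = 107.2
  O₂: 2318 − 5(306.8) = 784.5
  N₂: 8722 (inert)
  CO₂: 0 + 3(306.8) = 920.3
  H₂O: 0 + 4(306.8) = 1227
Total out = 11760 kmol/h; y_H₂O = 1227 / 11760 = 0.1043.

0.104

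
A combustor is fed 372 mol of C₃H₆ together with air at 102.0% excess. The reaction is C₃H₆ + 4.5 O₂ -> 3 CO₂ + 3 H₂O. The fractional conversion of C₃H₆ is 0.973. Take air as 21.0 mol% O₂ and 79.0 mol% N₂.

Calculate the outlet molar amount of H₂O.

1090 mol

Stoichiometric O₂ = 4.5 × 372 = 1674 mol; O₂ fed = 1674 × 2.020 = 3381 mol.
N₂ fed = 3381 × 79/21 = 12720 mol.
Fuel reacted = 0.973 × 372 → ξ = 362 mol.
Outlet (n = n₀ + ν ξ):
  C₃H₆: 372 − 1(362) = 10.04
  O₂: 3381 − 4.5(362) = 1753
  N₂: 12720 (inert)
  CO₂: 0 + 3(362) = 1086
  H₂O: 0 + 3(362) = 1086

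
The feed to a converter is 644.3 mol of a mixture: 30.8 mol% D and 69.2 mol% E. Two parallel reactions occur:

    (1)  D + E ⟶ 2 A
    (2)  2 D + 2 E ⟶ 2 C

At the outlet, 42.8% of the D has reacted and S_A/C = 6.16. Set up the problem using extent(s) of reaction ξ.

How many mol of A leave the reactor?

Conversion of D: D consumed = 0.428 × 198.4 = 84.93 mol = 1ξ₁ + 2ξ₂.
Selectivity: 2ξ₁ / (2ξ₂) = 6.16 → ξ₁ = 6.16 ξ₂.
Substitute: (1·6.16 + 2) ξ₂ = 84.93 → ξ₂ = 10.41 mol, ξ₁ = 64.12 mol.
Outlet amounts (n = n₀ + Σ ν·ξ):
  D: 198.4 − 1(64.12) − 2(10.41) = 113.5
  E: 445.9 − 1(64.12) − 2(10.41) = 360.9
  A: 0 + 2(64.12) = 128.2
  C: 0 + 2(10.41) = 20.82

128 mol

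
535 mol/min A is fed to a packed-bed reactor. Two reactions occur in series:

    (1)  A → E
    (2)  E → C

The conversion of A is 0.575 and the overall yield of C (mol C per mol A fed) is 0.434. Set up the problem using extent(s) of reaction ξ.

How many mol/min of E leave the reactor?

75.4 mol/min

Conversion of A: A consumed = 1ξ₁ = 0.575 × 535 → ξ₁ = 307.6 mol/min.
Yield of C: 1ξ₂ / 535 = 0.434 → ξ₂ = 232.2 mol/min.
Outlet amounts (n = n₀ + Σ ν·ξ):
  A: 535 − 1(307.6) = 227.4
  E: 0 + 1(307.6) − 1(232.2) = 75.44
  C: 0 + 1(232.2) = 232.2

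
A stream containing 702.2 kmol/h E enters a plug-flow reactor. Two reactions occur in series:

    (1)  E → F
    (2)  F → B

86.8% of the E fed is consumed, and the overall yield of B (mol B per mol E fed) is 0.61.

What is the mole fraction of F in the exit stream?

0.258

Conversion of E: E consumed = 1ξ₁ = 0.868 × 702.2 → ξ₁ = 609.5 kmol/h.
Yield of B: 1ξ₂ / 702.2 = 0.61 → ξ₂ = 428.3 kmol/h.
Outlet amounts (n = n₀ + Σ ν·ξ):
  E: 702.2 − 1(609.5) = 92.69
  F: 0 + 1(609.5) − 1(428.3) = 181.2
  B: 0 + 1(428.3) = 428.3
Total out = 702.2 kmol/h; y_F = 181.2 / 702.2 = 0.258.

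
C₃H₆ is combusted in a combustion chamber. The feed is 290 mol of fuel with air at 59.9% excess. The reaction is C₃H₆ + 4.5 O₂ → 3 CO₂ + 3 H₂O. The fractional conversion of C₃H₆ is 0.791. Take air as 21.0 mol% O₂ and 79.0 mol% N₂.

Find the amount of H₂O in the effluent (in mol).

688 mol

Stoichiometric O₂ = 4.5 × 290 = 1305 mol; O₂ fed = 1305 × 1.599 = 2087 mol.
N₂ fed = 2087 × 79/21 = 7850 mol.
Fuel reacted = 0.791 × 290 → ξ = 229.4 mol.
Outlet (n = n₀ + ν ξ):
  C₃H₆: 290 − 1(229.4) = 60.61
  O₂: 2087 − 4.5(229.4) = 1054
  N₂: 7850 (inert)
  CO₂: 0 + 3(229.4) = 688.2
  H₂O: 0 + 3(229.4) = 688.2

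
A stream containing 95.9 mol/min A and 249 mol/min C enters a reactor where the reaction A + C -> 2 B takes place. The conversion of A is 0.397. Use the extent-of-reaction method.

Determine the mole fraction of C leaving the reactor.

A reacted = 0.397 × 95.9 = 38.07 mol/min; ν_A = −1, so ξ = 38.07/1 = 38.07 mol/min.
Outlet amounts (n = n₀ + ν ξ):
  A: 95.9 − 1(38.07) = 57.83
  C: 249 − 1(38.07) = 210.9
  B: 0 + 2(38.07) = 76.14
Total out = 344.9 mol/min; y_C = 210.9 / 344.9 = 0.6116.

0.612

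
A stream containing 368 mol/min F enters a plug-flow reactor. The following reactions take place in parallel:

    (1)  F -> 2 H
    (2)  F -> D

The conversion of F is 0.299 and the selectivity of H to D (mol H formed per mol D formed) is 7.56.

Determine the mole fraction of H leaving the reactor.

Conversion of F: F consumed = 0.299 × 368 = 110 mol/min = 1ξ₁ + 1ξ₂.
Selectivity: 2ξ₁ / (1ξ₂) = 7.56 → ξ₁ = 3.78 ξ₂.
Substitute: (1·3.78 + 1) ξ₂ = 110 → ξ₂ = 23.02 mol/min, ξ₁ = 87.01 mol/min.
Outlet amounts (n = n₀ + Σ ν·ξ):
  F: 368 − 1(87.01) − 1(23.02) = 258
  H: 0 + 2(87.01) = 174
  D: 0 + 1(23.02) = 23.02
Total out = 455 mol/min; y_H = 174 / 455 = 0.3825.

0.382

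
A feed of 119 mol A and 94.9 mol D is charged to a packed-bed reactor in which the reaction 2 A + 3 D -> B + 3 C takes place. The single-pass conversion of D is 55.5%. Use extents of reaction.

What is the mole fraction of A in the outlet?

D reacted = 0.555 × 94.9 = 52.67 mol; ν_D = −3, so ξ = 52.67/3 = 17.56 mol.
Outlet amounts (n = n₀ + ν ξ):
  A: 119 − 2(17.56) = 83.89
  D: 94.9 − 3(17.56) = 42.23
  B: 0 + 1(17.56) = 17.56
  C: 0 + 3(17.56) = 52.67
Total out = 196.3 mol; y_A = 83.89 / 196.3 = 0.4272.

0.427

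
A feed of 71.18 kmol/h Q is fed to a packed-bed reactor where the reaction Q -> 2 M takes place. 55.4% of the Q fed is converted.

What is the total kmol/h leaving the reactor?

Q reacted = 0.554 × 71.18 = 39.43 kmol/h; ν_Q = −1, so ξ = 39.43/1 = 39.43 kmol/h.
Outlet amounts (n = n₀ + ν ξ):
  Q: 71.18 − 1(39.43) = 31.75
  M: 0 + 2(39.43) = 78.87
Total out = 31.75 + 78.87 = 110.6 kmol/h.

111 kmol/h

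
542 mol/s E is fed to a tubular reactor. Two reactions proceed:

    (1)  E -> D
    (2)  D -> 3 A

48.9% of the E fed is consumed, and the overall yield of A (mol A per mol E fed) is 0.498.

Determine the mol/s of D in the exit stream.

Conversion of E: E consumed = 1ξ₁ = 0.489 × 542 → ξ₁ = 265 mol/s.
Yield of A: 3ξ₂ / 542 = 0.498 → ξ₂ = 89.97 mol/s.
Outlet amounts (n = n₀ + Σ ν·ξ):
  E: 542 − 1(265) = 277
  D: 0 + 1(265) − 1(89.97) = 175.1
  A: 0 + 3(89.97) = 269.9

175 mol/s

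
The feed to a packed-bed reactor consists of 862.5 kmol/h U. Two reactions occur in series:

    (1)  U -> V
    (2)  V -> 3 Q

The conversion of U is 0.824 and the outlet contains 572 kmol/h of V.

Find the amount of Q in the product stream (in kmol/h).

416 kmol/h

Conversion of U: U consumed = 1ξ₁ = 0.824 × 862.5 → ξ₁ = 710.7 kmol/h.
V balance: n_V = 0 + 1ξ₁ − 1ξ₂ = 572 → ξ₂ = (1·710.7 − 572)/1 = 138.7 kmol/h.
Outlet amounts (n = n₀ + Σ ν·ξ):
  U: 862.5 − 1(710.7) = 151.8
  V: 0 + 1(710.7) − 1(138.7) = 572
  Q: 0 + 3(138.7) = 416.1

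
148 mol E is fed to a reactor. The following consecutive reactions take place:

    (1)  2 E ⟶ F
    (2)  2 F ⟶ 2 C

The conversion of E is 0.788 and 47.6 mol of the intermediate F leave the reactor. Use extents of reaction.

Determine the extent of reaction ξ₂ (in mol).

ξ₂ = 5.36 mol

Conversion of E: E consumed = 2ξ₁ = 0.788 × 148 → ξ₁ = 58.31 mol.
F balance: n_F = 0 + 1ξ₁ − 2ξ₂ = 47.6 → ξ₂ = (1·58.31 − 47.6)/2 = 5.356 mol.
Outlet amounts (n = n₀ + Σ ν·ξ):
  E: 148 − 2(58.31) = 31.38
  F: 0 + 1(58.31) − 2(5.356) = 47.6
  C: 0 + 2(5.356) = 10.71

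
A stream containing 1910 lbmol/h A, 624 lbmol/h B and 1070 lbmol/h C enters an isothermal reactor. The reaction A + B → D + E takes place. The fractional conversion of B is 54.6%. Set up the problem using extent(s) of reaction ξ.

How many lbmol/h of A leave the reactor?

B reacted = 0.546 × 624 = 340.7 lbmol/h; ν_B = −1, so ξ = 340.7/1 = 340.7 lbmol/h.
Outlet amounts (n = n₀ + ν ξ):
  A: 1910 − 1(340.7) = 1569
  B: 624 − 1(340.7) = 283.3
  D: 0 + 1(340.7) = 340.7
  E: 0 + 1(340.7) = 340.7
  C: 1070 (inert)

1570 lbmol/h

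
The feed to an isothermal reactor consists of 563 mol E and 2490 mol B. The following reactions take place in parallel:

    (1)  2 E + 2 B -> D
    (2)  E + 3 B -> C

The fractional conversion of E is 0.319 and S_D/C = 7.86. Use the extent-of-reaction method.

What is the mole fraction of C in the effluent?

0.00388

Conversion of E: E consumed = 0.319 × 563 = 179.6 mol = 2ξ₁ + 1ξ₂.
Selectivity: 1ξ₁ / (1ξ₂) = 7.86 → ξ₁ = 7.86 ξ₂.
Substitute: (2·7.86 + 1) ξ₂ = 179.6 → ξ₂ = 10.74 mol, ξ₁ = 84.43 mol.
Outlet amounts (n = n₀ + Σ ν·ξ):
  E: 563 − 2(84.43) − 1(10.74) = 383.4
  B: 2490 − 2(84.43) − 3(10.74) = 2289
  D: 0 + 1(84.43) = 84.43
  C: 0 + 1(10.74) = 10.74
Total out = 2767 mol; y_C = 10.74 / 2767 = 0.003881.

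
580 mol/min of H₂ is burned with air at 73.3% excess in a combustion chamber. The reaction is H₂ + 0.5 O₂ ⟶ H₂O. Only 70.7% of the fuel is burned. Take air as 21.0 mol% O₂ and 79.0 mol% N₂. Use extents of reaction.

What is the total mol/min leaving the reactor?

Stoichiometric O₂ = 0.5 × 580 = 290 mol/min; O₂ fed = 290 × 1.733 = 502.6 mol/min.
N₂ fed = 502.6 × 79/21 = 1891 mol/min.
Fuel reacted = 0.707 × 580 → ξ = 410.1 mol/min.
Outlet (n = n₀ + ν ξ):
  H₂: 580 − 1(410.1) = 169.9
  O₂: 502.6 − 0.5(410.1) = 297.5
  N₂: 1891 (inert)
  H₂O: 0 + 1(410.1) = 410.1
Total out = 169.9 + 297.5 + 1891 + 410.1 = 2768 mol/min.

2770 mol/min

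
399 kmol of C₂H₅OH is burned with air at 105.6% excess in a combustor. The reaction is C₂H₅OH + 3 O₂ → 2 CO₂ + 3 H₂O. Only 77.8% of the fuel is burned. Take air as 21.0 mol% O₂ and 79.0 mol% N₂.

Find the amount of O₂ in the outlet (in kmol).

1530 kmol

Stoichiometric O₂ = 3 × 399 = 1197 kmol; O₂ fed = 1197 × 2.056 = 2461 kmol.
N₂ fed = 2461 × 79/21 = 9258 kmol.
Fuel reacted = 0.778 × 399 → ξ = 310.4 kmol.
Outlet (n = n₀ + ν ξ):
  C₂H₅OH: 399 − 1(310.4) = 88.58
  O₂: 2461 − 3(310.4) = 1530
  N₂: 9258 (inert)
  CO₂: 0 + 2(310.4) = 620.8
  H₂O: 0 + 3(310.4) = 931.3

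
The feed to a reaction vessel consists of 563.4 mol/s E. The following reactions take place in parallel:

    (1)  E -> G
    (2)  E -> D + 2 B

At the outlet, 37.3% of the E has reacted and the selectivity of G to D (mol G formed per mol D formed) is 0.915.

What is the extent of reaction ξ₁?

Conversion of E: E consumed = 0.373 × 563.4 = 210.1 mol/s = 1ξ₁ + 1ξ₂.
Selectivity: 1ξ₁ / (1ξ₂) = 0.915 → ξ₁ = 0.915 ξ₂.
Substitute: (1·0.915 + 1) ξ₂ = 210.1 → ξ₂ = 109.7 mol/s, ξ₁ = 100.4 mol/s.
Outlet amounts (n = n₀ + Σ ν·ξ):
  E: 563.4 − 1(100.4) − 1(109.7) = 353.3
  G: 0 + 1(100.4) = 100.4
  D: 0 + 1(109.7) = 109.7
  B: 0 + 2(109.7) = 219.5

ξ₁ = 100 mol/s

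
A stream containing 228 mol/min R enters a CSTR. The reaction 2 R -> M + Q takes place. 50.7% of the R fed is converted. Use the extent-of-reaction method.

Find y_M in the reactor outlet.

R reacted = 0.507 × 228 = 115.6 mol/min; ν_R = −2, so ξ = 115.6/2 = 57.8 mol/min.
Outlet amounts (n = n₀ + ν ξ):
  R: 228 − 2(57.8) = 112.4
  M: 0 + 1(57.8) = 57.8
  Q: 0 + 1(57.8) = 57.8
Total out = 228 mol/min; y_M = 57.8 / 228 = 0.2535.

0.254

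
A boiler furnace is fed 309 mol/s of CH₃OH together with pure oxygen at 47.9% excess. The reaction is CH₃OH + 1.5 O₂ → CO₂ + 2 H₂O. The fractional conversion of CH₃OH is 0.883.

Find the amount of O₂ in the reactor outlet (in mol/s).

Stoichiometric O₂ = 1.5 × 309 = 463.5 mol/s; O₂ fed = 463.5 × 1.479 = 685.5 mol/s.
Fuel reacted = 0.883 × 309 → ξ = 272.8 mol/s.
Outlet (n = n₀ + ν ξ):
  CH₃OH: 309 − 1(272.8) = 36.15
  O₂: 685.5 − 1.5(272.8) = 276.2
  CO₂: 0 + 1(272.8) = 272.8
  H₂O: 0 + 2(272.8) = 545.7

276 mol/s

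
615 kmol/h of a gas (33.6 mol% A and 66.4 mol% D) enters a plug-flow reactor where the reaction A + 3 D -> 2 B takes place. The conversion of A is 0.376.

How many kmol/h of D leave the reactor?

175 kmol/h

A reacted = 0.376 × 206.6 = 77.7 kmol/h; ν_A = −1, so ξ = 77.7/1 = 77.7 kmol/h.
Outlet amounts (n = n₀ + ν ξ):
  A: 206.6 − 1(77.7) = 128.9
  D: 408.4 − 3(77.7) = 175.3
  B: 0 + 2(77.7) = 155.4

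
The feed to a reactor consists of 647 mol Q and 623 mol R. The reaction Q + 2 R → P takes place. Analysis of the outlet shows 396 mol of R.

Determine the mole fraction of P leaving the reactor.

0.109

For R: n = n₀ − 2ξ → 396 = 623 − 2ξ, giving ξ = 113.5 mol.
Outlet amounts (n = n₀ + ν ξ):
  Q: 647 − 1(113.5) = 533.5
  R: 623 − 2(113.5) = 396
  P: 0 + 1(113.5) = 113.5
Total out = 1043 mol; y_P = 113.5 / 1043 = 0.1088.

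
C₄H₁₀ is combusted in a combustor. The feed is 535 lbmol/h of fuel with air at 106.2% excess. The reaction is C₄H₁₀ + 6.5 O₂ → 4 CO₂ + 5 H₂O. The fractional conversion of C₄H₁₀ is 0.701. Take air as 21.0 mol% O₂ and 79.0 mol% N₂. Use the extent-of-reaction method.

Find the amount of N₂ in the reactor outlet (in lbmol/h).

27000 lbmol/h

Stoichiometric O₂ = 6.5 × 535 = 3478 lbmol/h; O₂ fed = 3478 × 2.062 = 7171 lbmol/h.
N₂ fed = 7171 × 79/21 = 26980 lbmol/h.
Fuel reacted = 0.701 × 535 → ξ = 375 lbmol/h.
Outlet (n = n₀ + ν ξ):
  C₄H₁₀: 535 − 1(375) = 160
  O₂: 7171 − 6.5(375) = 4733
  N₂: 26980 (inert)
  CO₂: 0 + 4(375) = 1500
  H₂O: 0 + 5(375) = 1875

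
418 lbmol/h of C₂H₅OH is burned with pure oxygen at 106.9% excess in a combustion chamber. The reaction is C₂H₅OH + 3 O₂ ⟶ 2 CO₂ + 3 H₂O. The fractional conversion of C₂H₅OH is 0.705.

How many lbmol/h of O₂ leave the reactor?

Stoichiometric O₂ = 3 × 418 = 1254 lbmol/h; O₂ fed = 1254 × 2.069 = 2595 lbmol/h.
Fuel reacted = 0.705 × 418 → ξ = 294.7 lbmol/h.
Outlet (n = n₀ + ν ξ):
  C₂H₅OH: 418 − 1(294.7) = 123.3
  O₂: 2595 − 3(294.7) = 1710
  CO₂: 0 + 2(294.7) = 589.4
  H₂O: 0 + 3(294.7) = 884.1

1710 lbmol/h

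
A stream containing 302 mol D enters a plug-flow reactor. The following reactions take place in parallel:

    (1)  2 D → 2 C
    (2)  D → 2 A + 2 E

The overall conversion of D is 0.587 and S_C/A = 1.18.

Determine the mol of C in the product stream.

125 mol

Conversion of D: D consumed = 0.587 × 302 = 177.3 mol = 2ξ₁ + 1ξ₂.
Selectivity: 2ξ₁ / (2ξ₂) = 1.18 → ξ₁ = 1.18 ξ₂.
Substitute: (2·1.18 + 1) ξ₂ = 177.3 → ξ₂ = 52.76 mol, ξ₁ = 62.26 mol.
Outlet amounts (n = n₀ + Σ ν·ξ):
  D: 302 − 2(62.26) − 1(52.76) = 124.7
  C: 0 + 2(62.26) = 124.5
  A: 0 + 2(52.76) = 105.5
  E: 0 + 2(52.76) = 105.5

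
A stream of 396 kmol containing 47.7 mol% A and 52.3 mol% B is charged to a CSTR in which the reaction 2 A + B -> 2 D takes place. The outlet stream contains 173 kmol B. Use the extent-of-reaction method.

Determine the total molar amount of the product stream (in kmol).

362 kmol

For B: n = n₀ − 1ξ → 173 = 207.1 − 1ξ, giving ξ = 34.11 kmol.
Outlet amounts (n = n₀ + ν ξ):
  A: 188.9 − 2(34.11) = 120.7
  B: 207.1 − 1(34.11) = 173
  D: 0 + 2(34.11) = 68.22
Total out = 120.7 + 173 + 68.22 = 361.9 kmol.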